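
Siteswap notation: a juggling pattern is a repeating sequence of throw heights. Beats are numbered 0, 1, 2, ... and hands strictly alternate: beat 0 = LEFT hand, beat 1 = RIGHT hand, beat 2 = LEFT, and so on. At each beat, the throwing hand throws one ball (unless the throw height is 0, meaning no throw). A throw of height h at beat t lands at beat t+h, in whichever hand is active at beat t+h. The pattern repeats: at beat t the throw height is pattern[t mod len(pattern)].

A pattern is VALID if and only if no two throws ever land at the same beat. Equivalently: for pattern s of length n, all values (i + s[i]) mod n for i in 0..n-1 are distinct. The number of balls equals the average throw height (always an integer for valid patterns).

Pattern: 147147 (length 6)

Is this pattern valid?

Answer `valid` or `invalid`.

Answer: valid

Derivation:
i=0: (i + s[i]) mod n = (0 + 1) mod 6 = 1
i=1: (i + s[i]) mod n = (1 + 4) mod 6 = 5
i=2: (i + s[i]) mod n = (2 + 7) mod 6 = 3
i=3: (i + s[i]) mod n = (3 + 1) mod 6 = 4
i=4: (i + s[i]) mod n = (4 + 4) mod 6 = 2
i=5: (i + s[i]) mod n = (5 + 7) mod 6 = 0
Residues: [1, 5, 3, 4, 2, 0], distinct: True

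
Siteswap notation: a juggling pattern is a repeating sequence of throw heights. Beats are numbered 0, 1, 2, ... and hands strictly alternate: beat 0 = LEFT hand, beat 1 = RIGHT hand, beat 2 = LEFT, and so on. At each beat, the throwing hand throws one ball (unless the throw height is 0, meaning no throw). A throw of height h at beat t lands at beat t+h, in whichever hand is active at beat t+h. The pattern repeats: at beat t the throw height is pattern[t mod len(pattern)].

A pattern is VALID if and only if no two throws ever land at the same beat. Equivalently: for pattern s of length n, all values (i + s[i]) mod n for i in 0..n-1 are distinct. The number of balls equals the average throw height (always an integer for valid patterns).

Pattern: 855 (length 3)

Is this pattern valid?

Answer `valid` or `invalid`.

Answer: valid

Derivation:
i=0: (i + s[i]) mod n = (0 + 8) mod 3 = 2
i=1: (i + s[i]) mod n = (1 + 5) mod 3 = 0
i=2: (i + s[i]) mod n = (2 + 5) mod 3 = 1
Residues: [2, 0, 1], distinct: True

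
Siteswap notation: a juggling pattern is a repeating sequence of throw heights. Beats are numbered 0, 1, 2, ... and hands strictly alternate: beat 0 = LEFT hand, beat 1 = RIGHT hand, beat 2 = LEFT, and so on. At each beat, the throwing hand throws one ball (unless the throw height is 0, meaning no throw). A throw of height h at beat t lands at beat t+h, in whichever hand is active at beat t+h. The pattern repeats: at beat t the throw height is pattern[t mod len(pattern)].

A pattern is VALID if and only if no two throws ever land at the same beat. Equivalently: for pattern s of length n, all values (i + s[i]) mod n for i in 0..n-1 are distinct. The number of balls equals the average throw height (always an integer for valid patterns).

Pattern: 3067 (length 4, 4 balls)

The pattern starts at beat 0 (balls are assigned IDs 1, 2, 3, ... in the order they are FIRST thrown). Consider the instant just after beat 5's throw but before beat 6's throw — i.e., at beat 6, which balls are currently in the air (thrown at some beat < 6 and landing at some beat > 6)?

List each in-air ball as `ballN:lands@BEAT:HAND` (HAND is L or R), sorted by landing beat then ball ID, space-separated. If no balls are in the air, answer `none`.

Beat 0 (L): throw ball1 h=3 -> lands@3:R; in-air after throw: [b1@3:R]
Beat 2 (L): throw ball2 h=6 -> lands@8:L; in-air after throw: [b1@3:R b2@8:L]
Beat 3 (R): throw ball1 h=7 -> lands@10:L; in-air after throw: [b2@8:L b1@10:L]
Beat 4 (L): throw ball3 h=3 -> lands@7:R; in-air after throw: [b3@7:R b2@8:L b1@10:L]
Beat 6 (L): throw ball4 h=6 -> lands@12:L; in-air after throw: [b3@7:R b2@8:L b1@10:L b4@12:L]

Answer: ball3:lands@7:R ball2:lands@8:L ball1:lands@10:L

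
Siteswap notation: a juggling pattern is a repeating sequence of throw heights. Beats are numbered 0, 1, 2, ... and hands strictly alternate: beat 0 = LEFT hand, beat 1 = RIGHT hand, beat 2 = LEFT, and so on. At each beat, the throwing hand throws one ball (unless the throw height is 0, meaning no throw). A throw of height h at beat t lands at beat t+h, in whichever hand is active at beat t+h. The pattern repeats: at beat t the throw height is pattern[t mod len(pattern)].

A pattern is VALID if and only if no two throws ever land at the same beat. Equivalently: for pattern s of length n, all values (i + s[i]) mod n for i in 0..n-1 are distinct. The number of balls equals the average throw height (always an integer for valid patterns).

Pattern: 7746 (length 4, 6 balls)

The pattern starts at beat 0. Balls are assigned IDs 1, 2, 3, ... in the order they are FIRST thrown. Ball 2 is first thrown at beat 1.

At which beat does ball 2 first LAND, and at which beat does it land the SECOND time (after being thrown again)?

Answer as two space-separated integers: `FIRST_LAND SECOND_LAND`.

Answer: 8 15

Derivation:
Beat 0 (L): throw ball1 h=7 -> lands@7:R; in-air after throw: [b1@7:R]
Beat 1 (R): throw ball2 h=7 -> lands@8:L; in-air after throw: [b1@7:R b2@8:L]
Beat 2 (L): throw ball3 h=4 -> lands@6:L; in-air after throw: [b3@6:L b1@7:R b2@8:L]
Beat 3 (R): throw ball4 h=6 -> lands@9:R; in-air after throw: [b3@6:L b1@7:R b2@8:L b4@9:R]
Beat 4 (L): throw ball5 h=7 -> lands@11:R; in-air after throw: [b3@6:L b1@7:R b2@8:L b4@9:R b5@11:R]
Beat 5 (R): throw ball6 h=7 -> lands@12:L; in-air after throw: [b3@6:L b1@7:R b2@8:L b4@9:R b5@11:R b6@12:L]
Beat 6 (L): throw ball3 h=4 -> lands@10:L; in-air after throw: [b1@7:R b2@8:L b4@9:R b3@10:L b5@11:R b6@12:L]
Beat 7 (R): throw ball1 h=6 -> lands@13:R; in-air after throw: [b2@8:L b4@9:R b3@10:L b5@11:R b6@12:L b1@13:R]
Beat 8 (L): throw ball2 h=7 -> lands@15:R; in-air after throw: [b4@9:R b3@10:L b5@11:R b6@12:L b1@13:R b2@15:R]
Beat 9 (R): throw ball4 h=7 -> lands@16:L; in-air after throw: [b3@10:L b5@11:R b6@12:L b1@13:R b2@15:R b4@16:L]
Beat 10 (L): throw ball3 h=4 -> lands@14:L; in-air after throw: [b5@11:R b6@12:L b1@13:R b3@14:L b2@15:R b4@16:L]
Beat 11 (R): throw ball5 h=6 -> lands@17:R; in-air after throw: [b6@12:L b1@13:R b3@14:L b2@15:R b4@16:L b5@17:R]
Beat 12 (L): throw ball6 h=7 -> lands@19:R; in-air after throw: [b1@13:R b3@14:L b2@15:R b4@16:L b5@17:R b6@19:R]
Beat 13 (R): throw ball1 h=7 -> lands@20:L; in-air after throw: [b3@14:L b2@15:R b4@16:L b5@17:R b6@19:R b1@20:L]
Beat 14 (L): throw ball3 h=4 -> lands@18:L; in-air after throw: [b2@15:R b4@16:L b5@17:R b3@18:L b6@19:R b1@20:L]
Beat 15 (R): throw ball2 h=6 -> lands@21:R; in-air after throw: [b4@16:L b5@17:R b3@18:L b6@19:R b1@20:L b2@21:R]
Ball 2: thrown@1 h=7 -> first land @8; rethrown@8 h=7 -> second land @15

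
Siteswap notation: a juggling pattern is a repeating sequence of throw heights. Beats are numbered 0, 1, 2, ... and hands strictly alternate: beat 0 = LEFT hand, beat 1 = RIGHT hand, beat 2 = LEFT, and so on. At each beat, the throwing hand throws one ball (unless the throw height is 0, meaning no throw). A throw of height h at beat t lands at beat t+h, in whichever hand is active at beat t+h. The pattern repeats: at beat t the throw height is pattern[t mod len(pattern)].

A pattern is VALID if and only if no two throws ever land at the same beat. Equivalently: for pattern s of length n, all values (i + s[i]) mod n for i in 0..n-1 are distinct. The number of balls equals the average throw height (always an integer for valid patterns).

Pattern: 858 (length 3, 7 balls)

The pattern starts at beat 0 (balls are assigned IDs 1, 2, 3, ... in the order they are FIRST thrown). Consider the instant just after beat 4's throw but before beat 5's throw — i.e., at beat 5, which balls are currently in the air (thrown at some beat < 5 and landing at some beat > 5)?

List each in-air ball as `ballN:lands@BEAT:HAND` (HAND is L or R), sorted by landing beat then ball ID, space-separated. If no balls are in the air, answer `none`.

Answer: ball2:lands@6:L ball1:lands@8:L ball5:lands@9:R ball3:lands@10:L ball4:lands@11:R

Derivation:
Beat 0 (L): throw ball1 h=8 -> lands@8:L; in-air after throw: [b1@8:L]
Beat 1 (R): throw ball2 h=5 -> lands@6:L; in-air after throw: [b2@6:L b1@8:L]
Beat 2 (L): throw ball3 h=8 -> lands@10:L; in-air after throw: [b2@6:L b1@8:L b3@10:L]
Beat 3 (R): throw ball4 h=8 -> lands@11:R; in-air after throw: [b2@6:L b1@8:L b3@10:L b4@11:R]
Beat 4 (L): throw ball5 h=5 -> lands@9:R; in-air after throw: [b2@6:L b1@8:L b5@9:R b3@10:L b4@11:R]
Beat 5 (R): throw ball6 h=8 -> lands@13:R; in-air after throw: [b2@6:L b1@8:L b5@9:R b3@10:L b4@11:R b6@13:R]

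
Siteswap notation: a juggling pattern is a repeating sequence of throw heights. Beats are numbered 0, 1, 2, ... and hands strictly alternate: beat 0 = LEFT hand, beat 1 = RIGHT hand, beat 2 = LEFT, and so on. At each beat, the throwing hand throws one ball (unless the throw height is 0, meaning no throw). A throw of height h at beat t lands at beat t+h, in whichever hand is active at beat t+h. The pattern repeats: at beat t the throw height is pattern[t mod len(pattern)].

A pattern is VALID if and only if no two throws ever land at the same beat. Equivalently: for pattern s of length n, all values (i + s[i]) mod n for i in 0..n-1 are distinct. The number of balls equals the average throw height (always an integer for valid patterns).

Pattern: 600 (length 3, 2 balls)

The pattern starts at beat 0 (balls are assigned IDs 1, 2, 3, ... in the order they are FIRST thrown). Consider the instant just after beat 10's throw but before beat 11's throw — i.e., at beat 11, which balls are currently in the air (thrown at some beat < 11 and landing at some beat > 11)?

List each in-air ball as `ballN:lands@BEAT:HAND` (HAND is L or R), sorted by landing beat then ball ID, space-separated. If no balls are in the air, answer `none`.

Beat 0 (L): throw ball1 h=6 -> lands@6:L; in-air after throw: [b1@6:L]
Beat 3 (R): throw ball2 h=6 -> lands@9:R; in-air after throw: [b1@6:L b2@9:R]
Beat 6 (L): throw ball1 h=6 -> lands@12:L; in-air after throw: [b2@9:R b1@12:L]
Beat 9 (R): throw ball2 h=6 -> lands@15:R; in-air after throw: [b1@12:L b2@15:R]

Answer: ball1:lands@12:L ball2:lands@15:R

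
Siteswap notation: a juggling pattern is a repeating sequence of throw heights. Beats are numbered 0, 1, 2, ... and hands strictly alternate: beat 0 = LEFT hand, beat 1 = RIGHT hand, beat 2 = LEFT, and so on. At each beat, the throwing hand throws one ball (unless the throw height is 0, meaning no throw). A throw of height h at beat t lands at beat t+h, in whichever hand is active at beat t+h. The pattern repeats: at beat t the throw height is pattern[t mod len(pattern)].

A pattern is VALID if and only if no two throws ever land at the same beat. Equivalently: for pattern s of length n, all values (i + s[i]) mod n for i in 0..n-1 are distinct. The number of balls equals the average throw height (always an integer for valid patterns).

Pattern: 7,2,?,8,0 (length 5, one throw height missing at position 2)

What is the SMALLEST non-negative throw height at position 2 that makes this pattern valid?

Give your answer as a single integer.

Answer: 3

Derivation:
i=0: (0 + 7) mod 5 = 2
i=1: (1 + 2) mod 5 = 3
i=2: s[i]=? (unknown)
i=3: (3 + 8) mod 5 = 1
i=4: (4 + 0) mod 5 = 4
Known residues: [1, 2, 3, 4]; need a permutation of 0..4, so missing residue r = 0
Need (2 + s) mod 5 = 0; smallest s = (0 - 2) mod 5 = 3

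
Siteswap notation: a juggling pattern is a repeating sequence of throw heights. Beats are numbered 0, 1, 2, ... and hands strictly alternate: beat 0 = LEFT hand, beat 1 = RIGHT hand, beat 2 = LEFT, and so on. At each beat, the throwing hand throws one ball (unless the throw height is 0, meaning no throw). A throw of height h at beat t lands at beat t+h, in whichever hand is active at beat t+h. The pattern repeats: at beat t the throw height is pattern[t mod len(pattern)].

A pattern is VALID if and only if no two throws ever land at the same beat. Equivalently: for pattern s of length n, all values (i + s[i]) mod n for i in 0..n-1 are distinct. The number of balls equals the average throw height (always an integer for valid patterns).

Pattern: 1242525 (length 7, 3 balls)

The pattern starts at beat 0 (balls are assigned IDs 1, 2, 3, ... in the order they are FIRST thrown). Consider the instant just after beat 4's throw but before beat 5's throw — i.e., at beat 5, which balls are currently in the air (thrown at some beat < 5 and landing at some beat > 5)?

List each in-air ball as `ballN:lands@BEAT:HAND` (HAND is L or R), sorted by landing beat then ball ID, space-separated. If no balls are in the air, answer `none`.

Beat 0 (L): throw ball1 h=1 -> lands@1:R; in-air after throw: [b1@1:R]
Beat 1 (R): throw ball1 h=2 -> lands@3:R; in-air after throw: [b1@3:R]
Beat 2 (L): throw ball2 h=4 -> lands@6:L; in-air after throw: [b1@3:R b2@6:L]
Beat 3 (R): throw ball1 h=2 -> lands@5:R; in-air after throw: [b1@5:R b2@6:L]
Beat 4 (L): throw ball3 h=5 -> lands@9:R; in-air after throw: [b1@5:R b2@6:L b3@9:R]
Beat 5 (R): throw ball1 h=2 -> lands@7:R; in-air after throw: [b2@6:L b1@7:R b3@9:R]

Answer: ball2:lands@6:L ball3:lands@9:R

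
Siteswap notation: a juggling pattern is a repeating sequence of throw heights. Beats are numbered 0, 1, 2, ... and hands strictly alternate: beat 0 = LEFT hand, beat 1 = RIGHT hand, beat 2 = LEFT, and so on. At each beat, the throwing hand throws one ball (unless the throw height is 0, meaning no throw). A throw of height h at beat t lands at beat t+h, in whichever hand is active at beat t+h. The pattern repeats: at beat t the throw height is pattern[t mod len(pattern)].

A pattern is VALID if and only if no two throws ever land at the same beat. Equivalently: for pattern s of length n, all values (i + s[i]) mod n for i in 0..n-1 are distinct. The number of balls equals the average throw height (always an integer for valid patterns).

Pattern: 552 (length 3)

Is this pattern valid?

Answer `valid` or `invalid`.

i=0: (i + s[i]) mod n = (0 + 5) mod 3 = 2
i=1: (i + s[i]) mod n = (1 + 5) mod 3 = 0
i=2: (i + s[i]) mod n = (2 + 2) mod 3 = 1
Residues: [2, 0, 1], distinct: True

Answer: valid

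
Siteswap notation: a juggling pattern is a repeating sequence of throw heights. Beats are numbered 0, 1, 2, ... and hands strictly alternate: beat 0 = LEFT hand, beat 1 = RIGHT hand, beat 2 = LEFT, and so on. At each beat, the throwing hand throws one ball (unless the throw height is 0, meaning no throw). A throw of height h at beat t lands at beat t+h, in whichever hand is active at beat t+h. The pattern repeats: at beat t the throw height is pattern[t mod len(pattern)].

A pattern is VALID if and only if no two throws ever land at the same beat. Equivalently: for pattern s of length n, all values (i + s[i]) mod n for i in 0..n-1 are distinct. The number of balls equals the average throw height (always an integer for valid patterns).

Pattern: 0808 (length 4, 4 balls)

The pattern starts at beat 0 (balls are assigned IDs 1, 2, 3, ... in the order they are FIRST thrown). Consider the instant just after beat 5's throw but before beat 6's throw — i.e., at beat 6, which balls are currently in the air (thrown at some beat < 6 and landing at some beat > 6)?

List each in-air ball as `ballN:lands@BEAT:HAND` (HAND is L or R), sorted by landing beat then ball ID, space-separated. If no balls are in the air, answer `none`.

Answer: ball1:lands@9:R ball2:lands@11:R ball3:lands@13:R

Derivation:
Beat 1 (R): throw ball1 h=8 -> lands@9:R; in-air after throw: [b1@9:R]
Beat 3 (R): throw ball2 h=8 -> lands@11:R; in-air after throw: [b1@9:R b2@11:R]
Beat 5 (R): throw ball3 h=8 -> lands@13:R; in-air after throw: [b1@9:R b2@11:R b3@13:R]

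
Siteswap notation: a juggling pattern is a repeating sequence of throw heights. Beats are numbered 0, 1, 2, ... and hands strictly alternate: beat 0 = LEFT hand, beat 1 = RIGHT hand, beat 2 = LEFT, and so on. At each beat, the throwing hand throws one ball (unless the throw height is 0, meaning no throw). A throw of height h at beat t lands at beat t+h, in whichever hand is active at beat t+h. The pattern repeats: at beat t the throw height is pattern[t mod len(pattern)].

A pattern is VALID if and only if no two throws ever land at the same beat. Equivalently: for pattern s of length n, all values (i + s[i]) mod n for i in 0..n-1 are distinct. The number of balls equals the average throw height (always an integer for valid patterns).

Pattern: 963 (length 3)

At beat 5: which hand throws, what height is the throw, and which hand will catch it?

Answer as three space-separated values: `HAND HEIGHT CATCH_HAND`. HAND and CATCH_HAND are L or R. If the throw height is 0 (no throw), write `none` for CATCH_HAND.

Answer: R 3 L

Derivation:
Beat 5: 5 mod 2 = 1, so hand = R
Throw height = pattern[5 mod 3] = pattern[2] = 3
Lands at beat 5+3=8, 8 mod 2 = 0, so catch hand = L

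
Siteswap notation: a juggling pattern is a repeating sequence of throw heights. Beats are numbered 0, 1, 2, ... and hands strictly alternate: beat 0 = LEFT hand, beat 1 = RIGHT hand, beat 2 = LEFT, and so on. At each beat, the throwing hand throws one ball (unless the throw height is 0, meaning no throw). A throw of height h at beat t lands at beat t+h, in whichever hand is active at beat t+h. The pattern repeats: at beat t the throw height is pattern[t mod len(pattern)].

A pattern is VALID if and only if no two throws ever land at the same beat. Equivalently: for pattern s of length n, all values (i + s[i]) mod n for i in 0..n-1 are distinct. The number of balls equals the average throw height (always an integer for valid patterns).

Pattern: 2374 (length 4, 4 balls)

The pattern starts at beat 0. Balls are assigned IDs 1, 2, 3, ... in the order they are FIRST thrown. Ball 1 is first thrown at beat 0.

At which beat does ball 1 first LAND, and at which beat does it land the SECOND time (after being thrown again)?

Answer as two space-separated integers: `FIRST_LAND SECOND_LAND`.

Beat 0 (L): throw ball1 h=2 -> lands@2:L; in-air after throw: [b1@2:L]
Beat 1 (R): throw ball2 h=3 -> lands@4:L; in-air after throw: [b1@2:L b2@4:L]
Beat 2 (L): throw ball1 h=7 -> lands@9:R; in-air after throw: [b2@4:L b1@9:R]
Beat 3 (R): throw ball3 h=4 -> lands@7:R; in-air after throw: [b2@4:L b3@7:R b1@9:R]
Beat 4 (L): throw ball2 h=2 -> lands@6:L; in-air after throw: [b2@6:L b3@7:R b1@9:R]
Beat 5 (R): throw ball4 h=3 -> lands@8:L; in-air after throw: [b2@6:L b3@7:R b4@8:L b1@9:R]
Beat 6 (L): throw ball2 h=7 -> lands@13:R; in-air after throw: [b3@7:R b4@8:L b1@9:R b2@13:R]
Beat 7 (R): throw ball3 h=4 -> lands@11:R; in-air after throw: [b4@8:L b1@9:R b3@11:R b2@13:R]
Beat 8 (L): throw ball4 h=2 -> lands@10:L; in-air after throw: [b1@9:R b4@10:L b3@11:R b2@13:R]
Beat 9 (R): throw ball1 h=3 -> lands@12:L; in-air after throw: [b4@10:L b3@11:R b1@12:L b2@13:R]
Ball 1: thrown@0 h=2 -> first land @2; rethrown@2 h=7 -> second land @9

Answer: 2 9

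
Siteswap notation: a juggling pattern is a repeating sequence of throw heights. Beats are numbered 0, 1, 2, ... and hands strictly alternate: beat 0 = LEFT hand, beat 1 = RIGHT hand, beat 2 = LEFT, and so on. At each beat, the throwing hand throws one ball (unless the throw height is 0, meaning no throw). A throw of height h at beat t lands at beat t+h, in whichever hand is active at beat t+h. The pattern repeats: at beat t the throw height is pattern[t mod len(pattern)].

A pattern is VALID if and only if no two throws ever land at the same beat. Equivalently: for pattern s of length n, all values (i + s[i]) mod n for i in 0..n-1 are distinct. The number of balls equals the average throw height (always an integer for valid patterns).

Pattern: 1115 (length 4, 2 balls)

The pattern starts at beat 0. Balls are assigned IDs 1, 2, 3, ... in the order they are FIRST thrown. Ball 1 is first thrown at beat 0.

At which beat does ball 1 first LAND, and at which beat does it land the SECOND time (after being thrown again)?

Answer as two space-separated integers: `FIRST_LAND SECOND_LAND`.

Answer: 1 2

Derivation:
Beat 0 (L): throw ball1 h=1 -> lands@1:R; in-air after throw: [b1@1:R]
Beat 1 (R): throw ball1 h=1 -> lands@2:L; in-air after throw: [b1@2:L]
Beat 2 (L): throw ball1 h=1 -> lands@3:R; in-air after throw: [b1@3:R]
Ball 1: thrown@0 h=1 -> first land @1; rethrown@1 h=1 -> second land @2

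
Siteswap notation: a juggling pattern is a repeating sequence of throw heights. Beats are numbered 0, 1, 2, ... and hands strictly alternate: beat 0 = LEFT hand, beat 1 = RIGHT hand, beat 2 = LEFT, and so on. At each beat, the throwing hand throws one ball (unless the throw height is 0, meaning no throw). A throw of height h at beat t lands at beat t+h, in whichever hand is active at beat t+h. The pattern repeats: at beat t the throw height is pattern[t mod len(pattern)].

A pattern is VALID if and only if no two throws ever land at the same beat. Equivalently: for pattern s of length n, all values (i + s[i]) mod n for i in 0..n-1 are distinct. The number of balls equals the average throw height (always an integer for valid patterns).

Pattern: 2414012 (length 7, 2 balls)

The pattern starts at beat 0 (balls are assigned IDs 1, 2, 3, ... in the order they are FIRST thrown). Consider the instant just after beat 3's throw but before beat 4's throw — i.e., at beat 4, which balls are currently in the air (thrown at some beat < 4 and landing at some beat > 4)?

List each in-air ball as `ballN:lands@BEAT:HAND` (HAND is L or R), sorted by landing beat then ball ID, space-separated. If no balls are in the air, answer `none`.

Beat 0 (L): throw ball1 h=2 -> lands@2:L; in-air after throw: [b1@2:L]
Beat 1 (R): throw ball2 h=4 -> lands@5:R; in-air after throw: [b1@2:L b2@5:R]
Beat 2 (L): throw ball1 h=1 -> lands@3:R; in-air after throw: [b1@3:R b2@5:R]
Beat 3 (R): throw ball1 h=4 -> lands@7:R; in-air after throw: [b2@5:R b1@7:R]

Answer: ball2:lands@5:R ball1:lands@7:R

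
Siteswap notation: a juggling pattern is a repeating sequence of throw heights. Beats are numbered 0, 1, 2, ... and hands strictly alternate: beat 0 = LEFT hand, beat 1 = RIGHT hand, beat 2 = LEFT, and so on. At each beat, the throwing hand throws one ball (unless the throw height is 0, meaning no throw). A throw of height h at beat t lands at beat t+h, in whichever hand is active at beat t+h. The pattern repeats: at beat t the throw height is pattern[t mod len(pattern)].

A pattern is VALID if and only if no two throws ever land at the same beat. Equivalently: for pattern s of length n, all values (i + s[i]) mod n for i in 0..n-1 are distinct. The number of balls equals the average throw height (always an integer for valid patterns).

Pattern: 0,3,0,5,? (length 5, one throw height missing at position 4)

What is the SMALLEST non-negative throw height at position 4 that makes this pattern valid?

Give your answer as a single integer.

i=0: (0 + 0) mod 5 = 0
i=1: (1 + 3) mod 5 = 4
i=2: (2 + 0) mod 5 = 2
i=3: (3 + 5) mod 5 = 3
i=4: s[i]=? (unknown)
Known residues: [0, 2, 3, 4]; need a permutation of 0..4, so missing residue r = 1
Need (4 + s) mod 5 = 1; smallest s = (1 - 4) mod 5 = 2

Answer: 2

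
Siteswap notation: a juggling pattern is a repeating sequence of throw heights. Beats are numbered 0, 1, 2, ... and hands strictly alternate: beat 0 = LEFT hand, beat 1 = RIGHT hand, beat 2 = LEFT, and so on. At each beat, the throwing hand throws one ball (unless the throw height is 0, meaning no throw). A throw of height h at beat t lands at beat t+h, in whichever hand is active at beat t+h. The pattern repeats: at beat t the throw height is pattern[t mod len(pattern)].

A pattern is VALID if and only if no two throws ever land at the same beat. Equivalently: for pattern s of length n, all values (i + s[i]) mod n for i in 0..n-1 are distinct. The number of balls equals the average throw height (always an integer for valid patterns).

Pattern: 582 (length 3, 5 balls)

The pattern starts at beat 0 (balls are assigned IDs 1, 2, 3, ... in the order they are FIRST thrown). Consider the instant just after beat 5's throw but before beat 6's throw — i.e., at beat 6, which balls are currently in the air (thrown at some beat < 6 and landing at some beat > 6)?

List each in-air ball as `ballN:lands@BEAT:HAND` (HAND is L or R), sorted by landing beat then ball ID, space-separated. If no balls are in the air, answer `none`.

Beat 0 (L): throw ball1 h=5 -> lands@5:R; in-air after throw: [b1@5:R]
Beat 1 (R): throw ball2 h=8 -> lands@9:R; in-air after throw: [b1@5:R b2@9:R]
Beat 2 (L): throw ball3 h=2 -> lands@4:L; in-air after throw: [b3@4:L b1@5:R b2@9:R]
Beat 3 (R): throw ball4 h=5 -> lands@8:L; in-air after throw: [b3@4:L b1@5:R b4@8:L b2@9:R]
Beat 4 (L): throw ball3 h=8 -> lands@12:L; in-air after throw: [b1@5:R b4@8:L b2@9:R b3@12:L]
Beat 5 (R): throw ball1 h=2 -> lands@7:R; in-air after throw: [b1@7:R b4@8:L b2@9:R b3@12:L]
Beat 6 (L): throw ball5 h=5 -> lands@11:R; in-air after throw: [b1@7:R b4@8:L b2@9:R b5@11:R b3@12:L]

Answer: ball1:lands@7:R ball4:lands@8:L ball2:lands@9:R ball3:lands@12:L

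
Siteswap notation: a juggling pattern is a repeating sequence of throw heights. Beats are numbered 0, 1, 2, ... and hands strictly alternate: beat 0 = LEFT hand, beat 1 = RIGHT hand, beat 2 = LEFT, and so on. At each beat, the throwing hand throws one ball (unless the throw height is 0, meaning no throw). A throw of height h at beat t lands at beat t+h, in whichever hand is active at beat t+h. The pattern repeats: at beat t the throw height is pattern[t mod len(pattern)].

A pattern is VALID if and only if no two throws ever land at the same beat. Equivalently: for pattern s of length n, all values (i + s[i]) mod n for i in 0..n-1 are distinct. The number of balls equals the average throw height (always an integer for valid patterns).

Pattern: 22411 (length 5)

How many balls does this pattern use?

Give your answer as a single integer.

Answer: 2

Derivation:
Pattern = [2, 2, 4, 1, 1], length n = 5
  position 0: throw height = 2, running sum = 2
  position 1: throw height = 2, running sum = 4
  position 2: throw height = 4, running sum = 8
  position 3: throw height = 1, running sum = 9
  position 4: throw height = 1, running sum = 10
Total sum = 10; balls = sum / n = 10 / 5 = 2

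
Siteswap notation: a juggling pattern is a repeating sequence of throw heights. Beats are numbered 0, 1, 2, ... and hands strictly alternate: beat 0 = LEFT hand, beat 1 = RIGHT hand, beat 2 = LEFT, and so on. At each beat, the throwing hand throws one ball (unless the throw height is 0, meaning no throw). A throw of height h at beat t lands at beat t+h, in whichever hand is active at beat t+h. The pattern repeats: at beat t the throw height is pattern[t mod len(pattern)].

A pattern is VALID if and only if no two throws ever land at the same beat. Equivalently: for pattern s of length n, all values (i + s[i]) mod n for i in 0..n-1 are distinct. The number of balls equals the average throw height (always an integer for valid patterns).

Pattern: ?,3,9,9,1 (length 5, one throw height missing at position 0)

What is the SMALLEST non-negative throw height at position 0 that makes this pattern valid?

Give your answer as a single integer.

i=0: s[i]=? (unknown)
i=1: (1 + 3) mod 5 = 4
i=2: (2 + 9) mod 5 = 1
i=3: (3 + 9) mod 5 = 2
i=4: (4 + 1) mod 5 = 0
Known residues: [0, 1, 2, 4]; need a permutation of 0..4, so missing residue r = 3
Need (0 + s) mod 5 = 3; smallest s = (3 - 0) mod 5 = 3

Answer: 3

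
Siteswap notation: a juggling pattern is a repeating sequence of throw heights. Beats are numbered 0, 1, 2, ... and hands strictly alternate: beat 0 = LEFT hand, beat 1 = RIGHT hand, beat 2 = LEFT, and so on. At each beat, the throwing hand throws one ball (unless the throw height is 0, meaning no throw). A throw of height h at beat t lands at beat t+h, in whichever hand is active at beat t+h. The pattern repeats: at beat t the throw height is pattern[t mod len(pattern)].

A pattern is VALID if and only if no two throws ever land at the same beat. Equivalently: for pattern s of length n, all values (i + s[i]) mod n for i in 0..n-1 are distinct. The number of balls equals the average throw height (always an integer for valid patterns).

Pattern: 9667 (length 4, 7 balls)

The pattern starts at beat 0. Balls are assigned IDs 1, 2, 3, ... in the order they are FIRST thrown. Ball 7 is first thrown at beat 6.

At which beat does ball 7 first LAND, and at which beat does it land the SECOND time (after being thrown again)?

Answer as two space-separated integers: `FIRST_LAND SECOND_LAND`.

Answer: 12 21

Derivation:
Beat 0 (L): throw ball1 h=9 -> lands@9:R; in-air after throw: [b1@9:R]
Beat 1 (R): throw ball2 h=6 -> lands@7:R; in-air after throw: [b2@7:R b1@9:R]
Beat 2 (L): throw ball3 h=6 -> lands@8:L; in-air after throw: [b2@7:R b3@8:L b1@9:R]
Beat 3 (R): throw ball4 h=7 -> lands@10:L; in-air after throw: [b2@7:R b3@8:L b1@9:R b4@10:L]
Beat 4 (L): throw ball5 h=9 -> lands@13:R; in-air after throw: [b2@7:R b3@8:L b1@9:R b4@10:L b5@13:R]
Beat 5 (R): throw ball6 h=6 -> lands@11:R; in-air after throw: [b2@7:R b3@8:L b1@9:R b4@10:L b6@11:R b5@13:R]
Beat 6 (L): throw ball7 h=6 -> lands@12:L; in-air after throw: [b2@7:R b3@8:L b1@9:R b4@10:L b6@11:R b7@12:L b5@13:R]
Beat 7 (R): throw ball2 h=7 -> lands@14:L; in-air after throw: [b3@8:L b1@9:R b4@10:L b6@11:R b7@12:L b5@13:R b2@14:L]
Beat 8 (L): throw ball3 h=9 -> lands@17:R; in-air after throw: [b1@9:R b4@10:L b6@11:R b7@12:L b5@13:R b2@14:L b3@17:R]
Beat 9 (R): throw ball1 h=6 -> lands@15:R; in-air after throw: [b4@10:L b6@11:R b7@12:L b5@13:R b2@14:L b1@15:R b3@17:R]
Beat 10 (L): throw ball4 h=6 -> lands@16:L; in-air after throw: [b6@11:R b7@12:L b5@13:R b2@14:L b1@15:R b4@16:L b3@17:R]
Beat 11 (R): throw ball6 h=7 -> lands@18:L; in-air after throw: [b7@12:L b5@13:R b2@14:L b1@15:R b4@16:L b3@17:R b6@18:L]
Beat 12 (L): throw ball7 h=9 -> lands@21:R; in-air after throw: [b5@13:R b2@14:L b1@15:R b4@16:L b3@17:R b6@18:L b7@21:R]
Beat 13 (R): throw ball5 h=6 -> lands@19:R; in-air after throw: [b2@14:L b1@15:R b4@16:L b3@17:R b6@18:L b5@19:R b7@21:R]
Beat 14 (L): throw ball2 h=6 -> lands@20:L; in-air after throw: [b1@15:R b4@16:L b3@17:R b6@18:L b5@19:R b2@20:L b7@21:R]
Beat 15 (R): throw ball1 h=7 -> lands@22:L; in-air after throw: [b4@16:L b3@17:R b6@18:L b5@19:R b2@20:L b7@21:R b1@22:L]
Ball 7: thrown@6 h=6 -> first land @12; rethrown@12 h=9 -> second land @21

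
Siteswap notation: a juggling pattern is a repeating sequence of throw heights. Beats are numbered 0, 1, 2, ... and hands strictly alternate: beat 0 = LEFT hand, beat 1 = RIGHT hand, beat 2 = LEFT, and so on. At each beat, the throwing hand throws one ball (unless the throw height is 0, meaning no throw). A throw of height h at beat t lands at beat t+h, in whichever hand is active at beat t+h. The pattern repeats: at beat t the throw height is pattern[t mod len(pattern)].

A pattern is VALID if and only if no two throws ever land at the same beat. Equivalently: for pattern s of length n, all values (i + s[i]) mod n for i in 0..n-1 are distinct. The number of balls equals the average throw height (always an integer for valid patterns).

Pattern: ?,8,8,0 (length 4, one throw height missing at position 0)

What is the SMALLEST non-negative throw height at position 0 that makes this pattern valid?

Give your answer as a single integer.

i=0: s[i]=? (unknown)
i=1: (1 + 8) mod 4 = 1
i=2: (2 + 8) mod 4 = 2
i=3: (3 + 0) mod 4 = 3
Known residues: [1, 2, 3]; need a permutation of 0..3, so missing residue r = 0
Need (0 + s) mod 4 = 0; smallest s = (0 - 0) mod 4 = 0

Answer: 0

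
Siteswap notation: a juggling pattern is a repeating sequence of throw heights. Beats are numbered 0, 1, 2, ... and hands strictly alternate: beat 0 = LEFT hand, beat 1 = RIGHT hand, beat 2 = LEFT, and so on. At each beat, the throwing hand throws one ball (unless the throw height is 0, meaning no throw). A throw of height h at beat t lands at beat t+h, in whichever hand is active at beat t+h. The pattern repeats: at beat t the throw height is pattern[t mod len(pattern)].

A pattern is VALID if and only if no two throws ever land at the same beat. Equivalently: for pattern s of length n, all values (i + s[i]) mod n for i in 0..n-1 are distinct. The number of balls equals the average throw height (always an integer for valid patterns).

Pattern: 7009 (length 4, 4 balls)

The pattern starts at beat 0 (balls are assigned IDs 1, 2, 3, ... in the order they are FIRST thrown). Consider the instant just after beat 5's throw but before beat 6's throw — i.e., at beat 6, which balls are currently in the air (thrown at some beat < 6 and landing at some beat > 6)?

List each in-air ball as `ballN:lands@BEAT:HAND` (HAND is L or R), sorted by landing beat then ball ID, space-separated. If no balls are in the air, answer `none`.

Beat 0 (L): throw ball1 h=7 -> lands@7:R; in-air after throw: [b1@7:R]
Beat 3 (R): throw ball2 h=9 -> lands@12:L; in-air after throw: [b1@7:R b2@12:L]
Beat 4 (L): throw ball3 h=7 -> lands@11:R; in-air after throw: [b1@7:R b3@11:R b2@12:L]

Answer: ball1:lands@7:R ball3:lands@11:R ball2:lands@12:L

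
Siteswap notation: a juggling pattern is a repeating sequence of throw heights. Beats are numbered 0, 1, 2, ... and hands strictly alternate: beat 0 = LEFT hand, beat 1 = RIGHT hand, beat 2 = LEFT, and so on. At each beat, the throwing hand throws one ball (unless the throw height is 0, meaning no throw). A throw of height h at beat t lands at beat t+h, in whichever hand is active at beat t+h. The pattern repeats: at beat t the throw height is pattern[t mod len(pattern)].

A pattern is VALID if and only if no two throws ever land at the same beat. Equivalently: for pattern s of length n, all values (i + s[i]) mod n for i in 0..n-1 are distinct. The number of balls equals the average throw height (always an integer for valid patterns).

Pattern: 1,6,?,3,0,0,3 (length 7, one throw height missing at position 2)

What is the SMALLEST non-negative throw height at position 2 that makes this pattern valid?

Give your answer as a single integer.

Answer: 1

Derivation:
i=0: (0 + 1) mod 7 = 1
i=1: (1 + 6) mod 7 = 0
i=2: s[i]=? (unknown)
i=3: (3 + 3) mod 7 = 6
i=4: (4 + 0) mod 7 = 4
i=5: (5 + 0) mod 7 = 5
i=6: (6 + 3) mod 7 = 2
Known residues: [0, 1, 2, 4, 5, 6]; need a permutation of 0..6, so missing residue r = 3
Need (2 + s) mod 7 = 3; smallest s = (3 - 2) mod 7 = 1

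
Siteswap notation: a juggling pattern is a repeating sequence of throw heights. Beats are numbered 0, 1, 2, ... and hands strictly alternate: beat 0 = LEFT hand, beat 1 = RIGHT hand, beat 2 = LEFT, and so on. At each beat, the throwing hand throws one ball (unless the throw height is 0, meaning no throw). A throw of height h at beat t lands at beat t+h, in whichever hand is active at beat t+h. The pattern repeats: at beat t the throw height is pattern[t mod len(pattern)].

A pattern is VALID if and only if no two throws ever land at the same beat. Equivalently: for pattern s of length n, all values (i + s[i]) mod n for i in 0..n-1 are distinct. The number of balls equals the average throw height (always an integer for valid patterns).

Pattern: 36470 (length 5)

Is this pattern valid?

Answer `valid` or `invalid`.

i=0: (i + s[i]) mod n = (0 + 3) mod 5 = 3
i=1: (i + s[i]) mod n = (1 + 6) mod 5 = 2
i=2: (i + s[i]) mod n = (2 + 4) mod 5 = 1
i=3: (i + s[i]) mod n = (3 + 7) mod 5 = 0
i=4: (i + s[i]) mod n = (4 + 0) mod 5 = 4
Residues: [3, 2, 1, 0, 4], distinct: True

Answer: valid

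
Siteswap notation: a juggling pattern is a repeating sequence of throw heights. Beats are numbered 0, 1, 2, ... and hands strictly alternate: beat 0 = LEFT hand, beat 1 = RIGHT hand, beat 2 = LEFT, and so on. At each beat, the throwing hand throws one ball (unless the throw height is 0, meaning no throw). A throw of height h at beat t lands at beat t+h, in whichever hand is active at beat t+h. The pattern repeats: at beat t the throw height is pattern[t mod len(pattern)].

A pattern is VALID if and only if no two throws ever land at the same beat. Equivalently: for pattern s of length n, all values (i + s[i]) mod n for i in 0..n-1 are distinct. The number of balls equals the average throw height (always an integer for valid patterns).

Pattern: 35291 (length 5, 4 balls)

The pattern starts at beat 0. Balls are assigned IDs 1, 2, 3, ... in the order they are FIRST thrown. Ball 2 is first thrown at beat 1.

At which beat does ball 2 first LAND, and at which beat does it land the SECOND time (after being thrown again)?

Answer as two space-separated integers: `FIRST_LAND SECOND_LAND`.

Beat 0 (L): throw ball1 h=3 -> lands@3:R; in-air after throw: [b1@3:R]
Beat 1 (R): throw ball2 h=5 -> lands@6:L; in-air after throw: [b1@3:R b2@6:L]
Beat 2 (L): throw ball3 h=2 -> lands@4:L; in-air after throw: [b1@3:R b3@4:L b2@6:L]
Beat 3 (R): throw ball1 h=9 -> lands@12:L; in-air after throw: [b3@4:L b2@6:L b1@12:L]
Beat 4 (L): throw ball3 h=1 -> lands@5:R; in-air after throw: [b3@5:R b2@6:L b1@12:L]
Beat 5 (R): throw ball3 h=3 -> lands@8:L; in-air after throw: [b2@6:L b3@8:L b1@12:L]
Beat 6 (L): throw ball2 h=5 -> lands@11:R; in-air after throw: [b3@8:L b2@11:R b1@12:L]
Beat 7 (R): throw ball4 h=2 -> lands@9:R; in-air after throw: [b3@8:L b4@9:R b2@11:R b1@12:L]
Beat 8 (L): throw ball3 h=9 -> lands@17:R; in-air after throw: [b4@9:R b2@11:R b1@12:L b3@17:R]
Beat 9 (R): throw ball4 h=1 -> lands@10:L; in-air after throw: [b4@10:L b2@11:R b1@12:L b3@17:R]
Beat 10 (L): throw ball4 h=3 -> lands@13:R; in-air after throw: [b2@11:R b1@12:L b4@13:R b3@17:R]
Beat 11 (R): throw ball2 h=5 -> lands@16:L; in-air after throw: [b1@12:L b4@13:R b2@16:L b3@17:R]
Ball 2: thrown@1 h=5 -> first land @6; rethrown@6 h=5 -> second land @11

Answer: 6 11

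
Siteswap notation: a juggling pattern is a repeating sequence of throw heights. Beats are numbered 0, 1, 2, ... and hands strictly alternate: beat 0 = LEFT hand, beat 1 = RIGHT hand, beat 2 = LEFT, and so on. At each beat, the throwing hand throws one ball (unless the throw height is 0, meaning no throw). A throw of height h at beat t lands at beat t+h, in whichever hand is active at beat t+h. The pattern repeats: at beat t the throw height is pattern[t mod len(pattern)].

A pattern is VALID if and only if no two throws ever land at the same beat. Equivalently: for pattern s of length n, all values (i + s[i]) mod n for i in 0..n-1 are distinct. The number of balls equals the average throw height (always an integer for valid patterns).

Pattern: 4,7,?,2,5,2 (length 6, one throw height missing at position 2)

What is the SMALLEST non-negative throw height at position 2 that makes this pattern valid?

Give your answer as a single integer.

Answer: 4

Derivation:
i=0: (0 + 4) mod 6 = 4
i=1: (1 + 7) mod 6 = 2
i=2: s[i]=? (unknown)
i=3: (3 + 2) mod 6 = 5
i=4: (4 + 5) mod 6 = 3
i=5: (5 + 2) mod 6 = 1
Known residues: [1, 2, 3, 4, 5]; need a permutation of 0..5, so missing residue r = 0
Need (2 + s) mod 6 = 0; smallest s = (0 - 2) mod 6 = 4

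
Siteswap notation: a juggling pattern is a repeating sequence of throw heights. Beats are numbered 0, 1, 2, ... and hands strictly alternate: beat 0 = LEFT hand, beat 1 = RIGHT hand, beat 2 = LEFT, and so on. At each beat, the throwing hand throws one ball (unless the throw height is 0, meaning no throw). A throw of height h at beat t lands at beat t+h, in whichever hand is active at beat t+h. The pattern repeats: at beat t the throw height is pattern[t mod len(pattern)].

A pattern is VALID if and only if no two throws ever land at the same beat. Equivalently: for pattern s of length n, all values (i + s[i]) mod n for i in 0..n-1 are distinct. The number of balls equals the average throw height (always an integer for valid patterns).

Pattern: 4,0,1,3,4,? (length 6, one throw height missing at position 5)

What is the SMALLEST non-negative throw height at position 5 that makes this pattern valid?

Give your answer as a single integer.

i=0: (0 + 4) mod 6 = 4
i=1: (1 + 0) mod 6 = 1
i=2: (2 + 1) mod 6 = 3
i=3: (3 + 3) mod 6 = 0
i=4: (4 + 4) mod 6 = 2
i=5: s[i]=? (unknown)
Known residues: [0, 1, 2, 3, 4]; need a permutation of 0..5, so missing residue r = 5
Need (5 + s) mod 6 = 5; smallest s = (5 - 5) mod 6 = 0

Answer: 0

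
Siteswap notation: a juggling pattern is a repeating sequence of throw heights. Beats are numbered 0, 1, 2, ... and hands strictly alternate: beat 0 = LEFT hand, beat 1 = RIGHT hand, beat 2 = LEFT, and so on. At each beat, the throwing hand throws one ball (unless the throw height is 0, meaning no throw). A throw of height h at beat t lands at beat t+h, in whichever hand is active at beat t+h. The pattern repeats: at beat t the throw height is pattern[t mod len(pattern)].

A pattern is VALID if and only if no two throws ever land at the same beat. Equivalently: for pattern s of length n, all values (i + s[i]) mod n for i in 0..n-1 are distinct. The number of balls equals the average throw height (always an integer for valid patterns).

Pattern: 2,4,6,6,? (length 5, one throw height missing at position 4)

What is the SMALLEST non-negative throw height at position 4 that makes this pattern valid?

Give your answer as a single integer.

i=0: (0 + 2) mod 5 = 2
i=1: (1 + 4) mod 5 = 0
i=2: (2 + 6) mod 5 = 3
i=3: (3 + 6) mod 5 = 4
i=4: s[i]=? (unknown)
Known residues: [0, 2, 3, 4]; need a permutation of 0..4, so missing residue r = 1
Need (4 + s) mod 5 = 1; smallest s = (1 - 4) mod 5 = 2

Answer: 2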